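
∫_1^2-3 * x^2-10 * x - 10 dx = -32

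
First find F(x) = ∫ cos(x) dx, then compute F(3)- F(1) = -sin(1) + sin(3)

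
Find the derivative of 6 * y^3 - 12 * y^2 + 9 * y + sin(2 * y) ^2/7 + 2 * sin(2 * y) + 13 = 18*y^2 - 24*y + 2*sin(4*y)/7 + 4*cos(2*y) + 9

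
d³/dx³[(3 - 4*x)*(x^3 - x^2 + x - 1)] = 42 - 96*x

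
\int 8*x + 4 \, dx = 4*x^2 + 4*x + C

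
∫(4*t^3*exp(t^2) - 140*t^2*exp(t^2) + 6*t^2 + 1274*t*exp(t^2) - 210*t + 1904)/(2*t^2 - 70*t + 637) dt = 3*t + exp(t^2) + acot(2*t/7 - 5) + C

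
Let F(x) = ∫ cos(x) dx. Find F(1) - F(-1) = 2*sin(1)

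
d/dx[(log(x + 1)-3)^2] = (2*log(x + 1) - 6)/(x + 1)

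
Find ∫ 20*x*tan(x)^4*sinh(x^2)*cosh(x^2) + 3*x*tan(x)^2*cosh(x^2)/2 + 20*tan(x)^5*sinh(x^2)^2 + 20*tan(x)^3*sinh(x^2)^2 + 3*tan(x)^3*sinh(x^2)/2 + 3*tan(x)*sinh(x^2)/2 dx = (20*tan(x)^2*sinh(x^2) + 3)*tan(x)^2*sinh(x^2)/4 + C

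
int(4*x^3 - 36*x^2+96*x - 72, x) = x^4 - 12*x^3 + 48*x^2 - 72*x + C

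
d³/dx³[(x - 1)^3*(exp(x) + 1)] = x^3*exp(x) + 6*x^2*exp(x) + 3*x*exp(x) - 4*exp(x) + 6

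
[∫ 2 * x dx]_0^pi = pi^2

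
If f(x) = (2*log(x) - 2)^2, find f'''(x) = (16*log(x) - 40)/x^3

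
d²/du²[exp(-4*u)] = 16*exp(-4*u)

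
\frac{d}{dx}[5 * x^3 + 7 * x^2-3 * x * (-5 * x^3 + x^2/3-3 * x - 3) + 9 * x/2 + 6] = 60*x^3 + 12*x^2 + 32*x + 27/2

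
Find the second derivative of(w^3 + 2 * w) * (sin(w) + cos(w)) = sqrt(2)*(-w^3*sin(w + pi/4) + 6*w^2*cos(w + pi/4) + 4*w*sin(w + pi/4) + 4*cos(w + pi/4))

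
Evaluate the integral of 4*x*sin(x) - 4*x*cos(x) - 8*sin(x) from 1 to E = (4 - 4*E)*(cos(E) + sin(E))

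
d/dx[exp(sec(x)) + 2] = exp(sec(x))*tan(x)*sec(x)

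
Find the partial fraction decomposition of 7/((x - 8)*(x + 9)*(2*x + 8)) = 7/(170*(x + 9)) - 7/(120*(x + 4)) + 7/(408*(x - 8))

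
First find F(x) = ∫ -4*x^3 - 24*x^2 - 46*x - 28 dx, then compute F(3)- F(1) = -528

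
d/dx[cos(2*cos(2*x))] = 4*sin(2*x)*sin(2*cos(2*x))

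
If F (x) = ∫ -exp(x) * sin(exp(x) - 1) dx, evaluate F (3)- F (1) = -cos(1 - E) + cos(1 - exp(3))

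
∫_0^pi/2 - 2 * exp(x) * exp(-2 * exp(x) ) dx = -exp(-2) + exp(-2*exp(pi/2))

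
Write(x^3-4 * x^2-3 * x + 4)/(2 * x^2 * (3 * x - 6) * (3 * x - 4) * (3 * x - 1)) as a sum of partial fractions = 7/(9*(3*x - 1)) + 2/(9*(3*x - 4)) - 1/(24*(x - 2)) - 7/(24*x) - 1/(12*x^2)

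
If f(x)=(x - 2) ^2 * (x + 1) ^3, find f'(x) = 5*x^4 - 4*x^3 - 15*x^2 + 2*x + 8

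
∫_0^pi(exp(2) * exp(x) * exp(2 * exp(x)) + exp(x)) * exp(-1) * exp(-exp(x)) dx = -exp(2) - exp(-exp(pi) - 1) + exp(-2) + exp(1 + exp(pi))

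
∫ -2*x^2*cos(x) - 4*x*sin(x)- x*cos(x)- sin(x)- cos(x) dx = (-2*x^2 - x - 1)*sin(x) + C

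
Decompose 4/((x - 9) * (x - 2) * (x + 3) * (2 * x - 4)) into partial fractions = -1/(150*(x + 3)) + 4/(1225*(x - 2)) - 2/(35*(x - 2)^2) + 1/(294*(x - 9))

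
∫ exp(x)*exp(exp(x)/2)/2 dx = exp(exp(x)/2) + C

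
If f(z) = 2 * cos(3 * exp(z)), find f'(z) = -6*exp(z)*sin(3*exp(z))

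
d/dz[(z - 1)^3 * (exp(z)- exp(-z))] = (z^3*exp(2*z) + z^3 - 6*z^2 - 3*z*exp(2*z) + 9*z + 2*exp(2*z) - 4)*exp(-z)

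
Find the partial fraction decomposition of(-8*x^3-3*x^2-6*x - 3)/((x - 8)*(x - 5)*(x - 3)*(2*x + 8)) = -485/(1512*(x + 4)) - 66/(35*(x - 3)) + 277/(27*(x - 5)) - 4339/(360*(x - 8))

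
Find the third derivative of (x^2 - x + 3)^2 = 24*x - 12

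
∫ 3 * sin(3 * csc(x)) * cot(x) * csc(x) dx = cos(3*csc(x)) + C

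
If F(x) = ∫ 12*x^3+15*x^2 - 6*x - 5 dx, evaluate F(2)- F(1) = 66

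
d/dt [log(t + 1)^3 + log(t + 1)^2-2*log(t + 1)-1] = (3*log(t + 1)^2 + 2*log(t + 1) - 2)/(t + 1)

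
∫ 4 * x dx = 2*x^2 + C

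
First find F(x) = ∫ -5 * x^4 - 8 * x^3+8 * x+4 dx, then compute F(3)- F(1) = -362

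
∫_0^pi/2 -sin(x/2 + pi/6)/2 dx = -sqrt(3)/2 - sqrt(2)/4 + sqrt(6)/4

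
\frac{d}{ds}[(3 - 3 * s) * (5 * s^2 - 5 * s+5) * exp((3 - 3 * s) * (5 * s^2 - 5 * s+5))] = (675*s^5 - 2250*s^4 + 3600*s^3 - 3420*s^2 + 1860*s - 480)*exp(-15*s^3 + 30*s^2 - 30*s + 15)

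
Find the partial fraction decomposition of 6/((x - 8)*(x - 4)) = -3/(2*(x - 4)) + 3/(2*(x - 8))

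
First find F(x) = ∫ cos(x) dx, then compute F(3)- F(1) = -sin(1) + sin(3)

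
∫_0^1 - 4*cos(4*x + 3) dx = -sin(7) + sin(3)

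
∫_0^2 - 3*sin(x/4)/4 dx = -3 + 3*cos(1/2)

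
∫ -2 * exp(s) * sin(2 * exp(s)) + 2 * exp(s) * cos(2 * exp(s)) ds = sqrt(2)*sin(2*exp(s) + pi/4) + C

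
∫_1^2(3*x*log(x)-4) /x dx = -3 + 2*log(2)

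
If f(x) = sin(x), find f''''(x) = sin(x)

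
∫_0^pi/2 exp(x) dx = -1 + exp(pi/2)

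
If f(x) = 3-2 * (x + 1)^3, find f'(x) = -6*x^2 - 12*x - 6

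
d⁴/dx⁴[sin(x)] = sin(x)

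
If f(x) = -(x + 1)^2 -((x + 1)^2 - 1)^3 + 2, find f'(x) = -6*x^5 - 30*x^4 - 48*x^3 - 24*x^2 - 2*x - 2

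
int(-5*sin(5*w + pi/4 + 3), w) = cos(5*w + pi/4 + 3) + C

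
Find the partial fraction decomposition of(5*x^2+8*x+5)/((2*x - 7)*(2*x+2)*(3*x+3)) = 377/(486*(2*x - 7)) + 7/(243*(x + 1)) - 1/(27*(x + 1)^2)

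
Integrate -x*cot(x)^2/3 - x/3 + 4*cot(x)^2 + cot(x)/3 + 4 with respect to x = (x/3 - 4)*cot(x) + C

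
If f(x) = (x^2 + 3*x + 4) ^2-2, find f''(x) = 12*x^2 + 36*x + 34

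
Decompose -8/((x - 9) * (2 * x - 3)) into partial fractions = 16/(15*(2*x - 3)) - 8/(15*(x - 9))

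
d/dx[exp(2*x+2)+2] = 2*exp(2*x + 2)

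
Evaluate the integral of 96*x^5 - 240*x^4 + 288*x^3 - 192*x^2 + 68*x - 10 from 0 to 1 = 0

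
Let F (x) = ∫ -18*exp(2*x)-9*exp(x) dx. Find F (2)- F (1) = -9*exp(4) + 9*E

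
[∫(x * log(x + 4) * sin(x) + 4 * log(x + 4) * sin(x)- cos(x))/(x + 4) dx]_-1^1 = (-log(5) + log(3))*cos(1)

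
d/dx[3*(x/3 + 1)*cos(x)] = -x*sin(x) - 3*sin(x) + cos(x)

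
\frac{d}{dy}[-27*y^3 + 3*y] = 3 - 81*y^2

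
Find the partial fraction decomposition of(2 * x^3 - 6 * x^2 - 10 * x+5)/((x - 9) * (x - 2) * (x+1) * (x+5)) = 345/(392*(x + 5)) + 7/(120*(x + 1)) + 23/(147*(x - 2)) + 887/(980*(x - 9))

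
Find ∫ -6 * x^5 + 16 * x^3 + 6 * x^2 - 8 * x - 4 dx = -x^6 + 4*x^4 + 2*x^3 - 4*x^2 - 4*x + C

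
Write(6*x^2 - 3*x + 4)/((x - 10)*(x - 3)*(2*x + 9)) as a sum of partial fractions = 556/(435*(2*x + 9)) - 7/(15*(x - 3)) + 82/(29*(x - 10))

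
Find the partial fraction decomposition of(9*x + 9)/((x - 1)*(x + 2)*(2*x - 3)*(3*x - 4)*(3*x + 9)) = -567/(130*(3*x - 4)) + 40/(21*(2*x - 3)) - 1/(78*(x + 3)) + 1/(70*(x + 2)) + 1/(2*(x - 1))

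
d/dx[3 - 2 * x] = -2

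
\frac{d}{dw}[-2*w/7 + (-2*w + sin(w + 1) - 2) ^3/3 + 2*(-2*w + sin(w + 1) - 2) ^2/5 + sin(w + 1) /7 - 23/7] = 4*w^2*cos(w + 1) - 8*w^2 + 8*w*sin(w + 1) - 2*w*sin(2*w + 2) + 32*w*cos(w + 1)/5 - 64*w/5 + 32*sin(w + 1)/5 - 8*sin(2*w + 2)/5 + 391*cos(w + 1)/140 + cos(2*w + 2) - cos(3*w + 3)/4 - 213/35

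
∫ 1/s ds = log(s/2) + C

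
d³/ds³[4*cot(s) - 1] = -24*cot(s)^4 - 32*cot(s)^2 - 8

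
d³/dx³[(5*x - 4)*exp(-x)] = (19 - 5*x)*exp(-x)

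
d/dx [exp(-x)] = -exp(-x)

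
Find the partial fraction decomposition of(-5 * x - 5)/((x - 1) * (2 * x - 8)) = 5/(3*(x - 1)) - 25/(6*(x - 4))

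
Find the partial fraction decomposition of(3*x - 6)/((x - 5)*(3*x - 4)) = 6/(11*(3*x - 4)) + 9/(11*(x - 5))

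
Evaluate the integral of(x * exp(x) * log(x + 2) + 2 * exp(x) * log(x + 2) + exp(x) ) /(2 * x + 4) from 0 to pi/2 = -log(2)/2 + exp(pi/2)*log(pi/2 + 2)/2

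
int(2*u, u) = u^2 + C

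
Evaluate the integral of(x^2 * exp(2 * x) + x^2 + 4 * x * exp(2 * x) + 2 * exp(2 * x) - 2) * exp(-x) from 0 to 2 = -8*exp(-2) + 8*exp(2)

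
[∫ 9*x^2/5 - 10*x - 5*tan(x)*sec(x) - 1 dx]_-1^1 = -4/5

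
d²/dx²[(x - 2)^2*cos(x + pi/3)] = -x^2*cos(x + pi/3) - 4*sqrt(2)*x*sin(x + pi/12) + 8*sin(x + pi/3) - 2*cos(x + pi/3)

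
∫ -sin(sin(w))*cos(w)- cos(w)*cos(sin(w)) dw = sqrt(2)*cos(sin(w) + pi/4) + C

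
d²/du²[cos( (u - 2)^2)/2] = -2*u^2*cos(u^2 - 4*u + 4) + 8*u*cos(u^2 - 4*u + 4) - sin(u^2 - 4*u + 4) - 8*cos(u^2 - 4*u + 4)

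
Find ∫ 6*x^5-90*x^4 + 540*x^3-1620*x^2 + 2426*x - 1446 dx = x^6 - 18*x^5 + 135*x^4 - 540*x^3 + 1213*x^2 - 1446*x + C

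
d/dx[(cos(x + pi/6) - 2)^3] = -3*sin(x + pi/6)*cos(x + pi/6)^2 - 12*sin(x + pi/6) + 6*sin(2*x + pi/3)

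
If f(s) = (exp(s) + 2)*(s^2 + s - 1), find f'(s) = s^2*exp(s) + 3*s*exp(s) + 4*s + 2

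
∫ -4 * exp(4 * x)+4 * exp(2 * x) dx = (2 - exp(2*x))*exp(2*x) + C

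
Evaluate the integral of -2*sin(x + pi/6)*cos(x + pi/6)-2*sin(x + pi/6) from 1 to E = -(cos(pi/6 + 1) + 1)^2 + (cos(pi/6 + E) + 1)^2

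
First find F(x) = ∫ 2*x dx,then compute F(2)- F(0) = 4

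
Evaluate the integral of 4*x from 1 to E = -2 + 2*exp(2)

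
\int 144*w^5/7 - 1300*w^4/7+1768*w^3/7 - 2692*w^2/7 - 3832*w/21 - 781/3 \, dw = 24*w^6/7 - 260*w^5/7 + 442*w^4/7 - 2692*w^3/21 - 1916*w^2/21 - 781*w/3 + C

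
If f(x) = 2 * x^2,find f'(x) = 4*x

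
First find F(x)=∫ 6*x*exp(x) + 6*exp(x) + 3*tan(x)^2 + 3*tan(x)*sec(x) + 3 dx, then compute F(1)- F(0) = -3 + 3*tan(1) + 3/cos(1) + 6*E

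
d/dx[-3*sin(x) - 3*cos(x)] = 3*sin(x) - 3*cos(x)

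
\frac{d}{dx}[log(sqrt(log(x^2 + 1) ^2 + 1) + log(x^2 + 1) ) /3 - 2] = (2*x*sqrt(log(x^2 + 1)^2 + 1) + 2*x*log(x^2 + 1))/(3*x^2*sqrt(log(x^2 + 1)^2 + 1)*log(x^2 + 1) + 3*x^2*log(x^2 + 1)^2 + 3*x^2 + 3*sqrt(log(x^2 + 1)^2 + 1)*log(x^2 + 1) + 3*log(x^2 + 1)^2 + 3)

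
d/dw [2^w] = 2^w*log(2)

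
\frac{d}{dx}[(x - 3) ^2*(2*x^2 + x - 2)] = 8*x^3 - 33*x^2 + 20*x + 21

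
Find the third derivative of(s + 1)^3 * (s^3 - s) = 120*s^3 + 180*s^2 + 48*s - 12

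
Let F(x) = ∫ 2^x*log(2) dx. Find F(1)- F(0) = 1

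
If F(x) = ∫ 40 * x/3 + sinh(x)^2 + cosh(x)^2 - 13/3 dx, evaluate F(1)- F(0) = sinh(2)/2 + 7/3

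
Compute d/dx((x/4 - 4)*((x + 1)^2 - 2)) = 3*x^2/4 - 7*x - 33/4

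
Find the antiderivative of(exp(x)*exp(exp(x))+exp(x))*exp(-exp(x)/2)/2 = 2*sinh(exp(x)/2) + C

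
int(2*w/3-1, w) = w^2/3 - w + C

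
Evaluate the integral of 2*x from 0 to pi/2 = pi^2/4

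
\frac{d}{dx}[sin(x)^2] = sin(2*x)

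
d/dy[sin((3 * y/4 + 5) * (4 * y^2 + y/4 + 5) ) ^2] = (9*y^2 + 323*y/8 + 5)*sin(6*y^3 + 323*y^2/8 + 10*y + 50)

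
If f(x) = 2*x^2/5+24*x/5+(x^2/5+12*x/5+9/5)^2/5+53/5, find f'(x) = 4*x^3/125 + 72*x^2/125 + 424*x/125 + 816/125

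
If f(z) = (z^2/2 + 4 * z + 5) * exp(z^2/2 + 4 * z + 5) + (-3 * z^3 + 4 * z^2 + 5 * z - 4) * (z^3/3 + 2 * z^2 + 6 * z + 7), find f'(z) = -6*z^5 - 70*z^4/3 + z^3*exp(z^2/2 + 4*z + 5)/2 - 100*z^3/3 + 6*z^2*exp(z^2/2 + 4*z + 5) + 35*z^2 + 22*z*exp(z^2/2 + 4*z + 5) + 100*z + 24*exp(z^2/2 + 4*z + 5) + 11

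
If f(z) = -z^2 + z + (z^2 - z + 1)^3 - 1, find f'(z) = 6*z^5 - 15*z^4 + 24*z^3 - 21*z^2 + 10*z - 2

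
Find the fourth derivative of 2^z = 2^z*log(2)^4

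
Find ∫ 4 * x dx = 2*x^2 + C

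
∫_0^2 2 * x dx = 4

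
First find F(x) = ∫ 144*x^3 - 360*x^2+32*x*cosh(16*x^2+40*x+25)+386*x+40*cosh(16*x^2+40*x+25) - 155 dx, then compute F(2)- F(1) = -sinh(81) + 124 + sinh(169)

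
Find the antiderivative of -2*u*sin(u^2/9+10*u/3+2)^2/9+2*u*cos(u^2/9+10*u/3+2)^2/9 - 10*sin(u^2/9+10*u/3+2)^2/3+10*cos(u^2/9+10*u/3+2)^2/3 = sin(2*u^2/9 + 20*u/3 + 4)/2 + C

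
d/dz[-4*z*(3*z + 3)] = -24*z - 12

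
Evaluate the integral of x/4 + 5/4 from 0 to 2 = 3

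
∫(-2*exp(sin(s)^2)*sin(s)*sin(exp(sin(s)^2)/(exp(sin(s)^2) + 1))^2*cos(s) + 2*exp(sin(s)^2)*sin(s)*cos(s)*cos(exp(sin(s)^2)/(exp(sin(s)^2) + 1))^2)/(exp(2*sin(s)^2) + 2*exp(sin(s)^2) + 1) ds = sin(2*exp(1/2)/(exp(cos(2*s)/2) + exp(1/2)))/2 + C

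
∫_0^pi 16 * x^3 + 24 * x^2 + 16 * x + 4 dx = -1 + (1 + 2*pi + 2*pi^2)^2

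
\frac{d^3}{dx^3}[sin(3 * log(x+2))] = (27*sin(3*log(x + 2)) - 21*cos(3*log(x + 2)))/(x^3 + 6*x^2 + 12*x + 8)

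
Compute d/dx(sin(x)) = cos(x)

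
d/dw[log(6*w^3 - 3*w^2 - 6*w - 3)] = (6*w^2 - 2*w - 2)/(2*w^3 - w^2 - 2*w - 1)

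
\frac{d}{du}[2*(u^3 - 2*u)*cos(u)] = -2*u^3*sin(u) + 6*u^2*cos(u) + 4*u*sin(u) - 4*cos(u)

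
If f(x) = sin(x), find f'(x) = cos(x)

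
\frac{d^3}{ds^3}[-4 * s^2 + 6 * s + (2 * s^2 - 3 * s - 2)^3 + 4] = 960*s^3 - 2160*s^2 + 720*s + 270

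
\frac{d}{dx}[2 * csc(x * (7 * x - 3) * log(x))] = 2*(-14*x*log(x) - 7*x + 3*log(x) + 3)*cos(x*(7*x - 3)*log(x))/sin(x*(7*x - 3)*log(x))^2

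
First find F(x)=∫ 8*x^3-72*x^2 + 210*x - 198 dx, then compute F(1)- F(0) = -115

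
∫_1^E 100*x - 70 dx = -12 + 10*E + 2*(-4 + 5*E)^2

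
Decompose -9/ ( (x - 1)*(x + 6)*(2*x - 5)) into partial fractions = -12/(17*(2*x - 5)) - 9/(119*(x + 6)) + 3/(7*(x - 1))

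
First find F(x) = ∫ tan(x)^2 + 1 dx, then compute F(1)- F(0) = tan(1)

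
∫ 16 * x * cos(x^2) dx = 8*sin(x^2) + C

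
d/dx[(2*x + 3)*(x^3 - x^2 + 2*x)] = 8*x^3 + 3*x^2 + 2*x + 6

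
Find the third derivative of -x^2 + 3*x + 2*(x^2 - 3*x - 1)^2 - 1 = 48*x - 72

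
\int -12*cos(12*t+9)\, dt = -sin(12*t + 9) + C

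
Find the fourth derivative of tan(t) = 24*tan(t)^5 + 40*tan(t)^3 + 16*tan(t)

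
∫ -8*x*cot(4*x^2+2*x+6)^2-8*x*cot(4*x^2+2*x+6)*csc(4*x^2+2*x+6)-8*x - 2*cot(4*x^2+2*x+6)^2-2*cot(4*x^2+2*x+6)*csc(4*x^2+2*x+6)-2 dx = cot(4*x^2 + 2*x + 6) + csc(4*x^2 + 2*x + 6) + C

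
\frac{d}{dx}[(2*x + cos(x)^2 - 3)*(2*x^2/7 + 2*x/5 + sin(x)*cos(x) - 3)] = -2*x^2*sin(2*x)/7 + 12*x^2/7 - 2*x*sin(2*x)/5 + 16*x*cos(2*x)/7 + 6*x/35 + (1 - cos(2*x))^2 + 4*sin(2*x) - 3*cos(2*x)/10 - 17/2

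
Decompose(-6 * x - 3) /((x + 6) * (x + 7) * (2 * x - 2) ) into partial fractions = 39/(16*(x + 7)) - 33/(14*(x + 6)) - 9/(112*(x - 1))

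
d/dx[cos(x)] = -sin(x)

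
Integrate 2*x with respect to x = x^2 + C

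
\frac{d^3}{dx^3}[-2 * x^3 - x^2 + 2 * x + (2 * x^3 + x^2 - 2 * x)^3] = 4032*x^6 + 4032*x^5 - 3780*x^4 - 2760*x^3 + 1080*x^2 + 288*x - 60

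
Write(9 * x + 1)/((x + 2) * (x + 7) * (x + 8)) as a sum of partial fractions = -71/(6*(x + 8)) + 62/(5*(x + 7)) - 17/(30*(x + 2))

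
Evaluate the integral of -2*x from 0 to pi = -pi^2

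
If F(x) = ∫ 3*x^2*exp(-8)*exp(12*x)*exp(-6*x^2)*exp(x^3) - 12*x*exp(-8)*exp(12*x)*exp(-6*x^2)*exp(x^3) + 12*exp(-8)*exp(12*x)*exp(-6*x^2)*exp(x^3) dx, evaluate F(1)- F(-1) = -exp(-27) + exp(-1)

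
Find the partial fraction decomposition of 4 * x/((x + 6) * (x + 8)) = 16/(x + 8) - 12/(x + 6)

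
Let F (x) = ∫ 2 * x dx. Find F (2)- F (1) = 3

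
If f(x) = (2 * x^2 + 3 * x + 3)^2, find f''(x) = 48*x^2 + 72*x + 42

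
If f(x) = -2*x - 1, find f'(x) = -2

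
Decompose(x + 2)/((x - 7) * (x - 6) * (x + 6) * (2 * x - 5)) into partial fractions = 4/(119*(2*x - 5)) + 1/(663*(x + 6)) - 2/(21*(x - 6)) + 1/(13*(x - 7))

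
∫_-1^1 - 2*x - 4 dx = -8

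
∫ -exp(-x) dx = exp(-x) + C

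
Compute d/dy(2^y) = 2^y*log(2)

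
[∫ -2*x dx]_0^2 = -4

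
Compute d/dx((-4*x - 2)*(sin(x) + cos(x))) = 4*x*sin(x) - 4*x*cos(x) - 2*sin(x) - 6*cos(x)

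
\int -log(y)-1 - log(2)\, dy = -y*log(2*y) + C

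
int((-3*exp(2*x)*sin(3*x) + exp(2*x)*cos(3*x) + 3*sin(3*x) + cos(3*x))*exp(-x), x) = 2*cos(3*x)*sinh(x) + C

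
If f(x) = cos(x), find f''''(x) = cos(x)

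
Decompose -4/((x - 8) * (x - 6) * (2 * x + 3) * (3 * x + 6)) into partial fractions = -32/(855*(2*x + 3)) + 1/(60*(x + 2)) + 1/(180*(x - 6)) - 1/(285*(x - 8))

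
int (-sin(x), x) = cos(x) + C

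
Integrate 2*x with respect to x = x^2 + C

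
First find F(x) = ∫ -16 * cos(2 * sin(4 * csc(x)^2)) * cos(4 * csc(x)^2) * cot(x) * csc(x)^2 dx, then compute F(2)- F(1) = sin(2*sin(4*csc(2)^2)) - sin(2*sin(4*csc(1)^2))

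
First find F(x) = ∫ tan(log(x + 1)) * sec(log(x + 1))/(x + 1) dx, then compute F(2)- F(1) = -sec(log(2)) + sec(log(3))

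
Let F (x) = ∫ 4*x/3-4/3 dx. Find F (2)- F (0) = 0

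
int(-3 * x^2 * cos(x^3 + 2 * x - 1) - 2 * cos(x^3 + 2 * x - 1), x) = -sin(x^3 + 2*x - 1) + C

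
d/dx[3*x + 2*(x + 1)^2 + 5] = 4*x + 7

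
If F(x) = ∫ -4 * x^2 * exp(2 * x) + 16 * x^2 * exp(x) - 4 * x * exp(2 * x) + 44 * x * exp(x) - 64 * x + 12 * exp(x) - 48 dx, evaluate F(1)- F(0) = -2*(-6 + E)^2 - 8 + 4*E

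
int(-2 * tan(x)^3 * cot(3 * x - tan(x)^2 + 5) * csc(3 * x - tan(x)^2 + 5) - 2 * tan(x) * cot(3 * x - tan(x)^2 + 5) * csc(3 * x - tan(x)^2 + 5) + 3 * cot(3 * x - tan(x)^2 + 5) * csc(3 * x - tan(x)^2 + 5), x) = -csc(3*x - tan(x)^2 + 5) + C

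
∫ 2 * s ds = s^2 + C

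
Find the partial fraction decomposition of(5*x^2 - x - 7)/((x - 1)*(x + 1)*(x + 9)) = 407/(80*(x + 9)) + 1/(16*(x + 1)) - 3/(20*(x - 1))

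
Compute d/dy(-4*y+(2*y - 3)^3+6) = 24*y^2 - 72*y + 50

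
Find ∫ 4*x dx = 2*x^2 + C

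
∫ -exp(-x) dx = exp(-x) + C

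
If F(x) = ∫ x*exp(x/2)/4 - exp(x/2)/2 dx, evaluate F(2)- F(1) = -E + 3*exp(1/2)/2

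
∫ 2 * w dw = w^2 + C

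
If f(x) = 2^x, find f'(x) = 2^x*log(2)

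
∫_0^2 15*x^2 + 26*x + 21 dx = 134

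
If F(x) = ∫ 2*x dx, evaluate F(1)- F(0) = 1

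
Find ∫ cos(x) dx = sin(x) + C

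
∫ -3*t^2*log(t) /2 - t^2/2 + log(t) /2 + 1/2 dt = t*(1 - t^2)*log(t)/2 + C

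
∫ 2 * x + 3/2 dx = x^2 + 3*x/2 + C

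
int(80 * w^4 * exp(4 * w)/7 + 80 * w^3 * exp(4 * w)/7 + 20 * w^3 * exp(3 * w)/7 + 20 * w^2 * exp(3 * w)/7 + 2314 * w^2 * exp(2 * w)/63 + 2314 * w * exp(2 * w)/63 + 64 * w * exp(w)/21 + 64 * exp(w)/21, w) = 4*w^2*exp(2*w) + 2*w*exp(w)/3 + 5*(6*w^2*exp(2*w) + w*exp(w) + 15)^2/63 + C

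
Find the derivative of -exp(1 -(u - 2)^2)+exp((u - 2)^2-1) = (2*u*exp(2*u^2 - 8*u + 6) + 2*u - 4*exp(2*u^2 - 8*u + 6) - 4)*exp(-u^2 + 4*u - 3)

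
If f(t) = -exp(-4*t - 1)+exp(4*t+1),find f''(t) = (16*exp(8*t + 2) - 16)*exp(-4*t - 1)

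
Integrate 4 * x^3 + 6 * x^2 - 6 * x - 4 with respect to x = x^4 + 2*x^3 - 3*x^2 - 4*x + C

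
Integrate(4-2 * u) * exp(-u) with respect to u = 2*(u - 1)*exp(-u) + C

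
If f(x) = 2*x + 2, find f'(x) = 2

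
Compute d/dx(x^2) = 2*x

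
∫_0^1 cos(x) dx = sin(1)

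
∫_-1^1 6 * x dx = 0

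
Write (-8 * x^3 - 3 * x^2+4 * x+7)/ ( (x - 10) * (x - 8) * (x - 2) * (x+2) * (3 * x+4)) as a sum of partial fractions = -177/(2720*(3*x + 4)) + 17/(320*(x + 2)) - 61/(1920*(x - 2)) + 607/(480*(x - 8)) - 2751/(2176*(x - 10))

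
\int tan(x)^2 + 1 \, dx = tan(x) + C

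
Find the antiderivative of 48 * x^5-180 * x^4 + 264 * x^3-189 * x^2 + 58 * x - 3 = 8*x^6 - 36*x^5 + 66*x^4 - 63*x^3 + 29*x^2 - 3*x + C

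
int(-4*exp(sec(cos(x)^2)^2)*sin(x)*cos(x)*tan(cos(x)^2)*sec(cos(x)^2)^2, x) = exp(sec(cos(x)^2)^2) + C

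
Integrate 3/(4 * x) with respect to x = 3*log(3*x)/4 + C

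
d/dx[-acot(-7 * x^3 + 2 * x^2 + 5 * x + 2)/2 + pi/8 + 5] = (-21*x^2 + 4*x + 5)/(98*x^6 - 56*x^5 - 132*x^4 - 16*x^3 + 66*x^2 + 40*x + 10)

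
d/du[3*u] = 3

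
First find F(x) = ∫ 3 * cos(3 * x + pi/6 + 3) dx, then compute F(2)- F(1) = -sin(pi/6 + 6) + sin(pi/6 + 9)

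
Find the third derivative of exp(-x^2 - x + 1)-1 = (-8*x^3 - 12*x^2 + 6*x + 5)*exp(-x^2 - x + 1)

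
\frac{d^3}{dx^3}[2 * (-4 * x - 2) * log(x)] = (8*x - 8)/x^3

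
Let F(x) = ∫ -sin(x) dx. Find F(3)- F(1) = cos(3) - cos(1)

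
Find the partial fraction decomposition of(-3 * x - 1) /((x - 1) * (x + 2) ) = -5/(3*(x + 2)) - 4/(3*(x - 1))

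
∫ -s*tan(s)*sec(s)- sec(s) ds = -s*sec(s) + C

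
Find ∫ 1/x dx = log(3*x/2) + C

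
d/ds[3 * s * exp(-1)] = 3*exp(-1)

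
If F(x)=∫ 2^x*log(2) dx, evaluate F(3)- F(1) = 6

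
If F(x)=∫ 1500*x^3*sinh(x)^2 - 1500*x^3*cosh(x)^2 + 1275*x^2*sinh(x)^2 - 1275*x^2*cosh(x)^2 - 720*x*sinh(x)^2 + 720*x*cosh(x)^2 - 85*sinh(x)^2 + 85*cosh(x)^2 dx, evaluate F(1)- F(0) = -355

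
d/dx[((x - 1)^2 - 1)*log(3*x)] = 2*x*log(x) + x + 2*x*log(3) - 2*log(x) - 2*log(3) - 2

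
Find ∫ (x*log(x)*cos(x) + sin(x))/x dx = log(x)*sin(x) + C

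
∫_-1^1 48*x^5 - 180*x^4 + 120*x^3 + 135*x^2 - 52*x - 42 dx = -66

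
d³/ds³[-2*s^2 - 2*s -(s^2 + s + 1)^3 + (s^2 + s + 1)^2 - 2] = -120*s^3 - 180*s^2 - 120*s - 30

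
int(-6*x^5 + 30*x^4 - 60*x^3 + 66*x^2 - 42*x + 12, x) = -x^6 + 6*x^5 - 15*x^4 + 22*x^3 - 21*x^2 + 12*x + C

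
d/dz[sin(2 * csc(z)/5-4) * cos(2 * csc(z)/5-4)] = -2*(cos(z - 8 + 4/(5*sin(z))) + cos(z + 8 - 4/(5*sin(z))))/(5*(1 - cos(2*z)))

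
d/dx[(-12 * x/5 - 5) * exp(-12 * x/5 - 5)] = (144*x + 240)*exp(-12*x/5 - 5)/25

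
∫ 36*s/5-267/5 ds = 18*s^2/5 - 267*s/5 + C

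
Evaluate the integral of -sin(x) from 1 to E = cos(E) - cos(1)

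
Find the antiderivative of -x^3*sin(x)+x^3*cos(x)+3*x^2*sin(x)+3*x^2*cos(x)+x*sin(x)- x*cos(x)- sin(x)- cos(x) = sqrt(2)*x*(x^2 - 1)*sin(x + pi/4) + C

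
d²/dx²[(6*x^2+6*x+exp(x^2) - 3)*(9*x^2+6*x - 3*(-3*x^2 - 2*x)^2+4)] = -108*x^6*exp(x^2) - 144*x^5*exp(x^2) - 498*x^4*exp(x^2) - 4860*x^4 - 480*x^3*exp(x^2) - 7560*x^3 - 338*x^2*exp(x^2) - 1836*x^2 - 180*x*exp(x^2) + 756*x + 2*exp(x^2) + 138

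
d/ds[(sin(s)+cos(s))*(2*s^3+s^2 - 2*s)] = -2*s^3*sin(s) + 2*s^3*cos(s) + 5*s^2*sin(s) + 7*s^2*cos(s) + 4*s*sin(s) - 2*sin(s) - 2*cos(s)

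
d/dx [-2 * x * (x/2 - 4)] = 8 - 2*x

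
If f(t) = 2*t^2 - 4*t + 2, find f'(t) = 4*t - 4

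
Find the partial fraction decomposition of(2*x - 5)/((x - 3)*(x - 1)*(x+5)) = -5/(16*(x + 5)) + 1/(4*(x - 1)) + 1/(16*(x - 3))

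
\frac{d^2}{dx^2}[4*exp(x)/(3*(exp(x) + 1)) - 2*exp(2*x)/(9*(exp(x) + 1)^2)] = (-8*exp(3*x) - 8*exp(2*x) + 12*exp(x))/(9*exp(4*x) + 36*exp(3*x) + 54*exp(2*x) + 36*exp(x) + 9)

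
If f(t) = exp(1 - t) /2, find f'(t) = -exp(1 - t)/2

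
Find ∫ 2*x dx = x^2 + C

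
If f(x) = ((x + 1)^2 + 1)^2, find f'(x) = 4*x^3 + 12*x^2 + 16*x + 8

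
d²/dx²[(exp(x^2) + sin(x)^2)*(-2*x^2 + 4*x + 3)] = -8*x^4*exp(x^2) + 16*x^3*exp(x^2) - 8*x^2*exp(x^2) - 4*x^2*cos(2*x) + 24*x*exp(x^2) + 8*sqrt(2)*x*cos(2*x + pi/4) + 2*exp(x^2) + 8*sqrt(2)*sin(2*x + pi/4) - 2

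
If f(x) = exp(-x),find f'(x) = -exp(-x)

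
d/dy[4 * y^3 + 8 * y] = 12*y^2 + 8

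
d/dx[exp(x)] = exp(x)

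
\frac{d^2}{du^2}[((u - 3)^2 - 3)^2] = 12*u^2 - 72*u + 96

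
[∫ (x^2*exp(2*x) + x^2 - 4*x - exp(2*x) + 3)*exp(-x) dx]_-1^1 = -4*exp(-1) + 4*E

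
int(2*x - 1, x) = x^2 - x + C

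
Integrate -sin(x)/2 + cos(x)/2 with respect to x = sqrt(2)*sin(x + pi/4)/2 + C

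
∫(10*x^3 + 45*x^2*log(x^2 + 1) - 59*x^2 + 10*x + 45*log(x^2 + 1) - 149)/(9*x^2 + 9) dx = 5*x*log(x^2 + 1) + x/9 + 5*(x - 15)^2/9 + C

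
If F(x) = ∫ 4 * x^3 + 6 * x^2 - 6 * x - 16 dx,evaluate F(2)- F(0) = -12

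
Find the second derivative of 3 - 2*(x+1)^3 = -12*x - 12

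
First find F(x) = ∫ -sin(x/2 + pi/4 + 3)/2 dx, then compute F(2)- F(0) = cos(pi/4 + 4) - cos(pi/4 + 3)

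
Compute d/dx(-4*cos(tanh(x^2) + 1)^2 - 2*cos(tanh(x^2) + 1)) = 4*x*(sin(tanh(x^2) + 1) + 2*sin(2*(tanh(x^2) + 1)))/cosh(x^2)^2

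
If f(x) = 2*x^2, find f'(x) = 4*x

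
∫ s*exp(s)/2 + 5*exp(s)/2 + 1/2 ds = (s + 4)*(exp(s) + 1)/2 + C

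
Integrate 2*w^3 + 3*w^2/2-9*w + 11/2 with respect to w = w^4/2 + w^3/2 - 9*w^2/2 + 11*w/2 + C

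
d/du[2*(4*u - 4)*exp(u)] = 8*u*exp(u)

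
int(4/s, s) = 4*log(s) + C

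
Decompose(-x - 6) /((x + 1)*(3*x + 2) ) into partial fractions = -16/(3*x + 2) + 5/(x + 1)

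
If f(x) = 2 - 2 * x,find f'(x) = -2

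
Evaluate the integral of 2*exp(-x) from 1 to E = -2*exp(-E) + 2*exp(-1)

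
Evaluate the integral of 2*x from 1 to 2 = 3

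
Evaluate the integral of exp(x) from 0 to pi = -1 + exp(pi)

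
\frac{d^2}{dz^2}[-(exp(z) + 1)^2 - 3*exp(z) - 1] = -4*exp(2*z) - 5*exp(z)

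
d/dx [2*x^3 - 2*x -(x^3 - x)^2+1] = -6*x^5 + 8*x^3 + 6*x^2 - 2*x - 2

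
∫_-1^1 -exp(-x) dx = -E + exp(-1)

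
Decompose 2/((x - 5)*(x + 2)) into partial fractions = -2/(7*(x + 2)) + 2/(7*(x - 5))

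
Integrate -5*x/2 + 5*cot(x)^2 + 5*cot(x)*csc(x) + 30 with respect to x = -5*x^2/4 + 25*x - 5*cot(x) - 5*csc(x) + C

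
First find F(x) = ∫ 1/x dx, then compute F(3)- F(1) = -log(2) + log(6)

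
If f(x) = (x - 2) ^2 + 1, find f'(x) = 2*x - 4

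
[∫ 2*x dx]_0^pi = pi^2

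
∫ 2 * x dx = x^2 + C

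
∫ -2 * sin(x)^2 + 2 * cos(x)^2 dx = 2*sin(x + pi/4)^2 + C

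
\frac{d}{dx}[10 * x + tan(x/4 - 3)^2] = tan(x/4 - 3)^3/2 + tan(x/4 - 3)/2 + 10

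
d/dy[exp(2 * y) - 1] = 2*exp(2*y)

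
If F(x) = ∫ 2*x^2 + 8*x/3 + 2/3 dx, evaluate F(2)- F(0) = 12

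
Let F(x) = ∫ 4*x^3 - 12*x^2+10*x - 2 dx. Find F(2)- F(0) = 0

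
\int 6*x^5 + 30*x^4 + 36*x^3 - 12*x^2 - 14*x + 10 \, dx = x^6 + 6*x^5 + 9*x^4 - 4*x^3 - 7*x^2 + 10*x + C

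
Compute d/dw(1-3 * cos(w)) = 3*sin(w)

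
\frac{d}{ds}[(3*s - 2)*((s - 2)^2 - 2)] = 9*s^2 - 28*s + 14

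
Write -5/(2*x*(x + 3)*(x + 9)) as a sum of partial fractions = -5/(108*(x + 9)) + 5/(36*(x + 3)) - 5/(54*x)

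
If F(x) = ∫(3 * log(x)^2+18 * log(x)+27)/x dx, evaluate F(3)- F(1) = -27 + (log(3) + 3)^3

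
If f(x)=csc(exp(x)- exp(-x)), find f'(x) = -(exp(2*x) + 1)*exp(-x)*cos(exp(x) - exp(-x))/sin(exp(x) - exp(-x))^2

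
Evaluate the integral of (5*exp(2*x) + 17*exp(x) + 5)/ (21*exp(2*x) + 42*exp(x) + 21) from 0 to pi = -1/6 + exp(pi)/(3*(1 + exp(pi))) + 5*pi/21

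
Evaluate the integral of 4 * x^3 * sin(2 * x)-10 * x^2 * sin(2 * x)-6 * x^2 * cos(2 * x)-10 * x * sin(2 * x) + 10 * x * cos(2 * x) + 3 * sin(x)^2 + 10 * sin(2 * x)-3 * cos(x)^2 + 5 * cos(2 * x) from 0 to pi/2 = -5*pi^2/4 - 5*pi/2 + pi^3/4 + 10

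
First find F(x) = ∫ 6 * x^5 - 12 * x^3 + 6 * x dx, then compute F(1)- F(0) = 1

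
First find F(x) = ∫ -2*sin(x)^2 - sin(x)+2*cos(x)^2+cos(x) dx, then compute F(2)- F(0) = -1 + sin(4) + sqrt(2)*sin(pi/4 + 2)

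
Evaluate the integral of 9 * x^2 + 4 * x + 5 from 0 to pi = 2 + (-1 + 3*pi)*(2 + pi + pi^2)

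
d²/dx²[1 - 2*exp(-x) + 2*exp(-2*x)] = (8 - 2*exp(x))*exp(-2*x)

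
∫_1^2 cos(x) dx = -sin(1) + sin(2)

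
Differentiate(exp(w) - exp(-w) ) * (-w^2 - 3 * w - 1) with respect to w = (-w^2*exp(2*w) - w^2 - 5*w*exp(2*w) - w - 4*exp(2*w) + 2)*exp(-w)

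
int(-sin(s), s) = cos(s) + C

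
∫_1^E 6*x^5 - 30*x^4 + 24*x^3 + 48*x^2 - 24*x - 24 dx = (-2*E - 2 + exp(2))^3 + 27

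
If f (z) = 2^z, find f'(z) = 2^z*log(2)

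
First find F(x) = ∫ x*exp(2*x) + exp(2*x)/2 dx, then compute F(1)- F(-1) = exp(-2)/2 + exp(2)/2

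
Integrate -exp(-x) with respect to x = exp(-x) + C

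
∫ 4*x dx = 2*x^2 + C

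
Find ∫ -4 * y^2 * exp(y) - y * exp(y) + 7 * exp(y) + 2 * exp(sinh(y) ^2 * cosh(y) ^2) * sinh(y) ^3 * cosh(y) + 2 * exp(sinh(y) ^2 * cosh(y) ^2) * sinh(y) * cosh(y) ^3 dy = -y*(4*y - 7)*exp(y) + exp(cosh(4*y)/8 - 1/8) + C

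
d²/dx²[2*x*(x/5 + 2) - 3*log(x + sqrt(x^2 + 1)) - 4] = (16*x^6 + 16*x^5*sqrt(x^2 + 1) + 96*x^4 + 88*x^3*sqrt(x^2 + 1) + 69*x^2 + 27*x*sqrt(x^2 + 1) + 4)/(20*x^6 + 20*x^5*sqrt(x^2 + 1) + 45*x^4 + 35*x^3*sqrt(x^2 + 1) + 30*x^2 + 15*x*sqrt(x^2 + 1) + 5)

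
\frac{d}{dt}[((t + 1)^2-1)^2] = 4*t^3 + 12*t^2 + 8*t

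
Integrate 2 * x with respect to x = x^2 + C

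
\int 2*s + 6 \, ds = s^2 + 6*s + C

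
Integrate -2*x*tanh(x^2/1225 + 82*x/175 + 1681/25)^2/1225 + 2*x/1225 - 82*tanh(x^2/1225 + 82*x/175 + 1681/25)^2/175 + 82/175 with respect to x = tanh((x + 287)^2/1225) + C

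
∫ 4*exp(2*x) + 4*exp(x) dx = 2*(exp(x) + 2)*exp(x) + C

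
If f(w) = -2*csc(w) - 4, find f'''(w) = 2*(-1 + 6/sin(w)^2)*cos(w)/sin(w)^2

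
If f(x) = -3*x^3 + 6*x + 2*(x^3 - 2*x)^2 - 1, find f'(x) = 12*x^5 - 32*x^3 - 9*x^2 + 16*x + 6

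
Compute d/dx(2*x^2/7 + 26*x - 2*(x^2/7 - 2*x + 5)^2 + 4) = -8*x^3/49 + 24*x^2/7 - 148*x/7 + 66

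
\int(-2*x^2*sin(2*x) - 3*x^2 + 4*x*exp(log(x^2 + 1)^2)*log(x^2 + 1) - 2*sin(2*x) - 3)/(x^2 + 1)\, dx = -3*x + exp(log(x^2 + 1)^2) + cos(2*x) + C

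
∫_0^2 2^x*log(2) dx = 3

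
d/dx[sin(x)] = cos(x)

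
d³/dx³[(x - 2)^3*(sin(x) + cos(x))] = x^3*sin(x) - x^3*cos(x) - 15*x^2*sin(x) - 3*x^2*cos(x) + 30*x*sin(x) + 42*x*cos(x) - 2*sin(x) - 58*cos(x)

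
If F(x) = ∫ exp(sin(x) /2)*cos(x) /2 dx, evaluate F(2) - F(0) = -1 + exp(sin(2)/2)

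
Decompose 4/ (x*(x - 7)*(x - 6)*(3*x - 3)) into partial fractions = 2/(45*(x - 1)) - 2/(45*(x - 6)) + 2/(63*(x - 7)) - 2/(63*x)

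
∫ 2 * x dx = x^2 + C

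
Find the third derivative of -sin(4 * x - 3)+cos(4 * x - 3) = 64*sin(4*x - 3) + 64*cos(4*x - 3)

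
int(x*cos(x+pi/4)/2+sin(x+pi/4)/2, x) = x*sin(x + pi/4)/2 + C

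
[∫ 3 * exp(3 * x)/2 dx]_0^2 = -1/2 + exp(6)/2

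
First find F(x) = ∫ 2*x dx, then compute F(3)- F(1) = 8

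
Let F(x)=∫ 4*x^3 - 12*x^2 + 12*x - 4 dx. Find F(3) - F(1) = 16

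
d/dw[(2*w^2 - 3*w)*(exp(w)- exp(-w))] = (2*w^2*exp(2*w) + 2*w^2 + w*exp(2*w) - 7*w - 3*exp(2*w) + 3)*exp(-w)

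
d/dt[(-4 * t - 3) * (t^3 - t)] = -16*t^3 - 9*t^2 + 8*t + 3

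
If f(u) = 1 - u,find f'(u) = -1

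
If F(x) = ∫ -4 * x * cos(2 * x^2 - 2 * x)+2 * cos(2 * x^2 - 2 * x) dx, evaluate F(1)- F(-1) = sin(4)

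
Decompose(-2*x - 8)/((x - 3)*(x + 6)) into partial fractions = -4/(9*(x + 6)) - 14/(9*(x - 3))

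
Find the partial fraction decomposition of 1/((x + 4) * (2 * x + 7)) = 2/(2*x + 7) - 1/(x + 4)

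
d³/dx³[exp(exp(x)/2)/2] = exp(x + exp(x)/2)/4 + 3*exp(2*x + exp(x)/2)/8 + exp(3*x + exp(x)/2)/16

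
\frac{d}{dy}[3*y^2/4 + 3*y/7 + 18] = 3*y/2 + 3/7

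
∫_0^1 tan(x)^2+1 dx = tan(1)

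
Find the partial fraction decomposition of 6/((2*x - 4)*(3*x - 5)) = -9/(3*x - 5) + 3/(x - 2)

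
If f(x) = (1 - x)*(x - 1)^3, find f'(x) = -4*x^3 + 12*x^2 - 12*x + 4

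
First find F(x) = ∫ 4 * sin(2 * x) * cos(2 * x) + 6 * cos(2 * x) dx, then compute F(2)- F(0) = (sin(4) + 3)*sin(4)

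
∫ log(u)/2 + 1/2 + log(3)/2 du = u*log(3*u)/2 + C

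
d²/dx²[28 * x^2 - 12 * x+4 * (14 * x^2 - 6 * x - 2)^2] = 9408*x^2 - 4032*x - 104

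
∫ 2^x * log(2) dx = 2^x + C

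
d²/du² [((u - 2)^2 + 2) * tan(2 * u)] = 8*u^2*tan(2*u)^3 + 8*u^2*tan(2*u) - 32*u*tan(2*u)^3 + 8*u*tan(2*u)^2 - 32*u*tan(2*u) + 8*u + 48*tan(2*u)^3 - 16*tan(2*u)^2 + 50*tan(2*u) - 16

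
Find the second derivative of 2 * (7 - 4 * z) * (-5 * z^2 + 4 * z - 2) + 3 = 240*z - 204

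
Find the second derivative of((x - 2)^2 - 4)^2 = 12*x^2 - 48*x + 32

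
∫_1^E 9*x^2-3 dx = -3*E + 3*exp(3)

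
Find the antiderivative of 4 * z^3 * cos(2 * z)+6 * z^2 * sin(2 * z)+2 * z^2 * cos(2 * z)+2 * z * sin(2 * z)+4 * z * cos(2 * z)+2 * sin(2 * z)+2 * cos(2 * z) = (2*z^3 + z^2 + 2*z + 1)*sin(2*z) + C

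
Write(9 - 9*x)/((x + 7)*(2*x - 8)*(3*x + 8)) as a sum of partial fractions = -297/(520*(3*x + 8)) + 36/(143*(x + 7)) - 27/(440*(x - 4))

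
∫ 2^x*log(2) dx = 2^x + C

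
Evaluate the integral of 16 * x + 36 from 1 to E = -44 + 8*exp(2) + 36*E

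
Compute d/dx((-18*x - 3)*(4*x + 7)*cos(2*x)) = 144*x^2*sin(2*x) + 276*x*sin(2*x) - 144*x*cos(2*x) + 42*sin(2*x) - 138*cos(2*x)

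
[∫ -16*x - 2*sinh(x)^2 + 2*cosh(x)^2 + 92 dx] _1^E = -86 - 8*exp(2) + 94*E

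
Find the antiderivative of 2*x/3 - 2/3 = x^2/3 - 2*x/3 + C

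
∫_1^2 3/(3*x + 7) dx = -log(10) + log(13)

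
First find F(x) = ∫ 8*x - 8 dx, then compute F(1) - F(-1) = -16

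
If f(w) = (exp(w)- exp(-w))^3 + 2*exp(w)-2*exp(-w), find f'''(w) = (27*exp(6*w) - exp(4*w) - exp(2*w) + 27)*exp(-3*w)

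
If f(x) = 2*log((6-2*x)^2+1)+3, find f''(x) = (-64*x^2 + 384*x - 560)/(16*x^4 - 192*x^3 + 872*x^2 - 1776*x + 1369)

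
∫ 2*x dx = x^2 + C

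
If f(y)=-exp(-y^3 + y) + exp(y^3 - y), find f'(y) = 3*y^2*exp(-y^3 + y) + 3*y^2*exp(y^3 - y) - exp(-y^3 + y) - exp(y^3 - y)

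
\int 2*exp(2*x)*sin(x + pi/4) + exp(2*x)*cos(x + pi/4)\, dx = exp(2*x)*sin(x + pi/4) + C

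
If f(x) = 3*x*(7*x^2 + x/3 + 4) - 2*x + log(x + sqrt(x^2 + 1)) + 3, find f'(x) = (63*x^4 + 63*x^3*sqrt(x^2 + 1) + 2*x^3 + 2*x^2*sqrt(x^2 + 1) + 73*x^2 + 10*x*sqrt(x^2 + 1) + 3*x + sqrt(x^2 + 1) + 10)/(x^2 + x*sqrt(x^2 + 1) + 1)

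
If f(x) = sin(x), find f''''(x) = sin(x)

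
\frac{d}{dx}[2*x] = 2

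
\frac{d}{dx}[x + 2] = 1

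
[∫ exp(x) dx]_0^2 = -1 + exp(2)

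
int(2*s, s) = s^2 + C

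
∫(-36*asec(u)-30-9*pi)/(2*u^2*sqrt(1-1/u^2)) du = -9*(4*asec(u) + pi)^2/16 - 15*asec(u) + C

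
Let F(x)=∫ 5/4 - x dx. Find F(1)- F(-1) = 5/2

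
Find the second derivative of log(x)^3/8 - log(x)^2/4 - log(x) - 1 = (-3*log(x)^2 + 10*log(x) + 4)/(8*x^2)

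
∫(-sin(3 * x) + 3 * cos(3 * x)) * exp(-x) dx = exp(-x)*sin(3*x) + C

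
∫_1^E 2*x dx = -1 + exp(2)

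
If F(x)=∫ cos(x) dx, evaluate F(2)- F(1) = -sin(1) + sin(2)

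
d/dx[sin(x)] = cos(x)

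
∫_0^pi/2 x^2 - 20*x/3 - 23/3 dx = (-4 + pi/6)*(1 + pi/2)^2 + 4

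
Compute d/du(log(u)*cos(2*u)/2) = (-2*u*log(u)*sin(2*u) + cos(2*u))/(2*u)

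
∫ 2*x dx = x^2 + C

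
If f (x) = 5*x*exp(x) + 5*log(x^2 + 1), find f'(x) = (5*x^3*exp(x) + 5*x^2*exp(x) + 5*x*exp(x) + 10*x + 5*exp(x))/(x^2 + 1)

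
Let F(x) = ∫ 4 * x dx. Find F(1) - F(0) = 2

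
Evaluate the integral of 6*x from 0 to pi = 3*pi^2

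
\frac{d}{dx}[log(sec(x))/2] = tan(x)/2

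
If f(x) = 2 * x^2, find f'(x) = 4*x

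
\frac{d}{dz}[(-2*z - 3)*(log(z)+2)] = (-2*z*log(z) - 6*z - 3)/z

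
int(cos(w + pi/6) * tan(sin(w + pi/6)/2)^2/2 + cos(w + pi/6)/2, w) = tan(sin(w + pi/6)/2) + C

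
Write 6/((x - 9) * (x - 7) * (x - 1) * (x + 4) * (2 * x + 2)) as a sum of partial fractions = 1/(715*(x + 4)) - 1/(160*(x + 1)) + 1/(160*(x - 1)) - 1/(352*(x - 7)) + 3/(2080*(x - 9))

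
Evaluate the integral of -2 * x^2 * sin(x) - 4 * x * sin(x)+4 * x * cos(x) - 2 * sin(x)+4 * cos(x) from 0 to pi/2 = -2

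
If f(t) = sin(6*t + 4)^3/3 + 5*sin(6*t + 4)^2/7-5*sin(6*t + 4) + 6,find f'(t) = 6*sin(6*t + 4)^2*cos(6*t + 4) + 30*sin(12*t + 8)/7 - 30*cos(6*t + 4)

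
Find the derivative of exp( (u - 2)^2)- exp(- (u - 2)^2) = (2*u*exp(2*u^2 - 8*u + 8) + 2*u - 4*exp(2*u^2 - 8*u + 8) - 4)*exp(-u^2 + 4*u - 4)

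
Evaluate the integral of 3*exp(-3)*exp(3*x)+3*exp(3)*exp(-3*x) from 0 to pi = -exp(-3) - exp(3 - 3*pi) + exp(3) + exp(-3 + 3*pi)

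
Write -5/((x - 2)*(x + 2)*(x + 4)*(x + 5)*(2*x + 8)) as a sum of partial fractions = -5/(42*(x + 5)) + 5/(72*(x + 4)) - 5/(24*(x + 4)^2) + 5/(96*(x + 2)) - 5/(2016*(x - 2))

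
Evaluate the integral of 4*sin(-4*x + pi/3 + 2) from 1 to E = -sin(pi/6 + 2) + cos(-4*E + pi/3 + 2)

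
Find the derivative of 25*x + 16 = 25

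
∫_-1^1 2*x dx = 0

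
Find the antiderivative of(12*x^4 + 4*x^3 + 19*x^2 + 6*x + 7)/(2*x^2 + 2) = 2*x^3 + x^2 + 7*x/2 + log(x^2 + 1)/2 + C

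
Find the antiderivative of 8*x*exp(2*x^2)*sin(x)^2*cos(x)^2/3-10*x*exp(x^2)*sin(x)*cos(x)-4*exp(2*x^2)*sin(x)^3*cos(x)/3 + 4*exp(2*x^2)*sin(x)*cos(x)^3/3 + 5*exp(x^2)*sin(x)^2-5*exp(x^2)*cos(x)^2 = ((1 - cos(4*x))*exp(x^2) - 30*sin(2*x))*exp(x^2)/12 + C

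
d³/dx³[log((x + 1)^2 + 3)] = (4*x^3 + 12*x^2 - 24*x - 32)/(x^6 + 6*x^5 + 24*x^4 + 56*x^3 + 96*x^2 + 96*x + 64)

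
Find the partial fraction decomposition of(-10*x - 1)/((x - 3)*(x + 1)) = -9/(4*(x + 1)) - 31/(4*(x - 3))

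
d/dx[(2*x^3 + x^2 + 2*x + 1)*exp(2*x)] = 4*x^3*exp(2*x) + 8*x^2*exp(2*x) + 6*x*exp(2*x) + 4*exp(2*x)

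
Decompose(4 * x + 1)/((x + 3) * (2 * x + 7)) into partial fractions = 26/(2*x + 7) - 11/(x + 3)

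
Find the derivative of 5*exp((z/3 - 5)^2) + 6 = 10*z*exp(z^2/9 - 10*z/3 + 25)/9 - 50*exp(z^2/9 - 10*z/3 + 25)/3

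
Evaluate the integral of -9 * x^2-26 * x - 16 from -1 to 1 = -38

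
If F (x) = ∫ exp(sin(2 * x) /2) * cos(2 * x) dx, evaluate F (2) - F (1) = -exp(sin(2)/2) + exp(sin(4)/2)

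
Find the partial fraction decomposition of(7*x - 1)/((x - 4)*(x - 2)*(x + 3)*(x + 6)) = 43/(240*(x + 6)) - 22/(105*(x + 3)) - 13/(80*(x - 2)) + 27/(140*(x - 4))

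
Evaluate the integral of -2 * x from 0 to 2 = -4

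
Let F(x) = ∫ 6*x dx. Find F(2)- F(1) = 9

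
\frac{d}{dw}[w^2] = 2*w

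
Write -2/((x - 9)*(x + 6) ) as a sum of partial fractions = 2/(15*(x + 6)) - 2/(15*(x - 9))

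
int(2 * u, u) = u^2 + C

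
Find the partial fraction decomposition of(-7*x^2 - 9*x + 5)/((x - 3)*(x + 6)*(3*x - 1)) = -11/(152*(3*x - 1)) - 193/(171*(x + 6)) - 85/(72*(x - 3))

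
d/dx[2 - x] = -1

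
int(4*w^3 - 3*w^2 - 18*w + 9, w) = w^4 - w^3 - 9*w^2 + 9*w + C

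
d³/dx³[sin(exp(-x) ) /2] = (-exp(2*x)*cos(exp(-x)) + 3*exp(x)*sin(exp(-x)) + cos(exp(-x)))*exp(-3*x)/2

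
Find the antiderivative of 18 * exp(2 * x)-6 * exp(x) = (3*exp(x) - 1)^2 + C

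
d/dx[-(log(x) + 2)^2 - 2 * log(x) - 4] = (-2*log(x) - 6)/x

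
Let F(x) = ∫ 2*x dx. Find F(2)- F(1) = 3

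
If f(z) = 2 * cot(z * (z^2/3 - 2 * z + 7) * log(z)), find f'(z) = 2*(-z^2*log(z) - z^2/3 + 4*z*log(z) + 2*z - 7*log(z) - 7)/sin(z*(z^2/3 - 2*z + 7)*log(z))^2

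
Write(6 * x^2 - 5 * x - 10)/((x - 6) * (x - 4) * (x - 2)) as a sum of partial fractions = 1/(2*(x - 2)) - 33/(2*(x - 4)) + 22/(x - 6)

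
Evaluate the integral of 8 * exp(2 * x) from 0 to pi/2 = -4 + 4*exp(pi)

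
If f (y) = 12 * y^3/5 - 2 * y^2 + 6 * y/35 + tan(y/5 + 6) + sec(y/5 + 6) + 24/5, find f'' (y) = 72*y/5 + 2*tan(y/5 + 6)^3/25 + 2*tan(y/5 + 6)^2*sec(y/5 + 6)/25 + 2*tan(y/5 + 6)/25 + sec(y/5 + 6)/25 - 4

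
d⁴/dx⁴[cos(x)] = cos(x)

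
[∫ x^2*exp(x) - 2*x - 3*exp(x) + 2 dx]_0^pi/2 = (-2 + (-1 + pi/2)^2)*(-1 + exp(pi/2))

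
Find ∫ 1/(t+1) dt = log(-2*t - 2) + C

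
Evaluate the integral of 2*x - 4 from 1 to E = -1 + (2 - E)^2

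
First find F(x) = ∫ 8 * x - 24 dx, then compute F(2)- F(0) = -32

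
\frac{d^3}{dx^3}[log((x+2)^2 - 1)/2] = (2*x^3 + 12*x^2 + 30*x + 28)/(x^6 + 12*x^5 + 57*x^4 + 136*x^3 + 171*x^2 + 108*x + 27)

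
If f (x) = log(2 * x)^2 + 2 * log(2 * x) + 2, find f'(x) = (2*log(x) + 2*log(2) + 2)/x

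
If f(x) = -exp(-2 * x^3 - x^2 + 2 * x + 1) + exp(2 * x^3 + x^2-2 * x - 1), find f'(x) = (6*x^2*exp(4*x^3 + 2*x^2 - 4*x - 2) + 6*x^2 + 2*x*exp(4*x^3 + 2*x^2 - 4*x - 2) + 2*x - 2*exp(4*x^3 + 2*x^2 - 4*x - 2) - 2)*exp(-2*x^3 - x^2 + 2*x + 1)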